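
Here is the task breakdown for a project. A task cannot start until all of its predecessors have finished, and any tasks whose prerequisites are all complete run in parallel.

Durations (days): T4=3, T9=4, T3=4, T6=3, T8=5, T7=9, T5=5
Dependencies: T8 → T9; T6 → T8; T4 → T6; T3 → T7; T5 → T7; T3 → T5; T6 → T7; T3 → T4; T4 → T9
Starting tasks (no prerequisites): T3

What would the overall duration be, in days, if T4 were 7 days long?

23

Baseline: T3→T4→T6→T7 = 4+3+3+9 = 19 → 19 days.
Since T4 is critical, the +4 change carries straight to that chain (now 23 days).
The critical path is still T3→T4→T6→T7; finish is now 23 days.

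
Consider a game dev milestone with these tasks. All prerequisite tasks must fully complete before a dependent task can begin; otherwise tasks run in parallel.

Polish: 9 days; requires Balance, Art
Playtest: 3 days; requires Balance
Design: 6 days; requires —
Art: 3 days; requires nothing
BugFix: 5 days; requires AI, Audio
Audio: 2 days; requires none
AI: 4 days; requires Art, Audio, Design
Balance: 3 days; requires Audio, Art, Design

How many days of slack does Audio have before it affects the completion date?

The longest chain is Design→Balance→Polish = 6+3+9 = 18; overall finish 18 days.
Longest path through Audio: 14 days (earliest finish 2, latest finish 6).
Float = 18 − 14 = 4.

4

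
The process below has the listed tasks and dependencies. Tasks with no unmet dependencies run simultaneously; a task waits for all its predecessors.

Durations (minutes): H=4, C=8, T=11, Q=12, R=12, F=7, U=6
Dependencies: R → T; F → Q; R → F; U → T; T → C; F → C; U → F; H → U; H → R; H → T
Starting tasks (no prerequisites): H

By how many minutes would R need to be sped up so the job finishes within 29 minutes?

6

Current finish: 35 minutes; target: 29.
R is on every critical path, so each minute cut from R cuts the finish by one (this holds down to a finish of 29).
Need 35 − 29 = 6 minutes off R → R becomes 6 minutes, finish becomes 29.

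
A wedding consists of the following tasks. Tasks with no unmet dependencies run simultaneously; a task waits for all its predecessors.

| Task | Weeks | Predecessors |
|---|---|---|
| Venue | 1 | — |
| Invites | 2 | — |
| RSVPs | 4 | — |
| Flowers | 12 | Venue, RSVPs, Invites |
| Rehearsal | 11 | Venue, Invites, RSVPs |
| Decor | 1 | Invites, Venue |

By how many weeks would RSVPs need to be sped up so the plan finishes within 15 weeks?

1

Current finish: 16 weeks; target: 15.
RSVPs is on every critical path, so each week cut from RSVPs cuts the finish by one (this holds down to a finish of 14).
Need 16 − 15 = 1 week off RSVPs → RSVPs becomes 3 weeks, finish becomes 15.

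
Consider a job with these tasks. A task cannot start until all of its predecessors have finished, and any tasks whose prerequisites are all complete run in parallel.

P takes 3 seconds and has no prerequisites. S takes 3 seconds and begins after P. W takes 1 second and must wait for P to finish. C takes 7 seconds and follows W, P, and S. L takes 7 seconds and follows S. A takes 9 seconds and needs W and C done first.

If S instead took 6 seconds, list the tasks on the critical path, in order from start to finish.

Critical path before the change: P→S→C→A = 3+3+7+9 = 22 giving 22 seconds.
Since S is critical, the +3 change carries straight to that chain (now 25 seconds).
No other chain overtakes it, so the finish is 25 seconds.

P, S, C, A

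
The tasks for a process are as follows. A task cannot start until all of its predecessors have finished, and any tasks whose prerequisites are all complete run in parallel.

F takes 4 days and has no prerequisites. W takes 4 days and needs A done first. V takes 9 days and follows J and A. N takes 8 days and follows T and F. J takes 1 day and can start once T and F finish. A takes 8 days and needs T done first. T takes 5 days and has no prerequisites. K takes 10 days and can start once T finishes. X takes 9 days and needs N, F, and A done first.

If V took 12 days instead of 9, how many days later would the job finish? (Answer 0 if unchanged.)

The binding path is T→A→V = 5+8+9 = 22; finish at 22 days.
V lies on that path, so at 12 days the path becomes 25 days.
The critical path is still T→A→V; finish is now 25 days.
Change in finish: 25 − 22 = +3 days.

3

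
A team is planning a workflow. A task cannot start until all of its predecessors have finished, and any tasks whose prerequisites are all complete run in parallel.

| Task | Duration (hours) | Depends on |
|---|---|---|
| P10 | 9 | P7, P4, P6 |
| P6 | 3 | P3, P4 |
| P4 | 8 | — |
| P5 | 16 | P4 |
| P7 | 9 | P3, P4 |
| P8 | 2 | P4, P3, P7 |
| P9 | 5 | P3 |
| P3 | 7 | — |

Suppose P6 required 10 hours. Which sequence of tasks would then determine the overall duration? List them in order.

P4, P6, P10

Actual critical path: P4→P7→P10 = 8+9+9 = 26 ⇒ 26 hours.
P6 has 6 hours of float (longest path through it is 20).
New critical path: P4→P6→P10 = 8+10+9 = 27 ⇒ 27 hours.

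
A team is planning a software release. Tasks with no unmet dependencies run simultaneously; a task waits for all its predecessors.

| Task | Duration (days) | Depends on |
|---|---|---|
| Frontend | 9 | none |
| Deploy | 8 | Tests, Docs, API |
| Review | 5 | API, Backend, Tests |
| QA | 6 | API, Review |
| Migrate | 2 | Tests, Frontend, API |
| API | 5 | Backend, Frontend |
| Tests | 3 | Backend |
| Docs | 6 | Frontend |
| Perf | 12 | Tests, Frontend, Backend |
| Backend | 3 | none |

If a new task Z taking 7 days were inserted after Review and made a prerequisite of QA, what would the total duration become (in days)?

Originally the job takes 25 days.
With Z inserted, QA now waits for max(API, Review, Z).
New critical path: Frontend→API→Review→Z→QA = 9+5+5+7+6 = 32 ⇒ 32 days.

32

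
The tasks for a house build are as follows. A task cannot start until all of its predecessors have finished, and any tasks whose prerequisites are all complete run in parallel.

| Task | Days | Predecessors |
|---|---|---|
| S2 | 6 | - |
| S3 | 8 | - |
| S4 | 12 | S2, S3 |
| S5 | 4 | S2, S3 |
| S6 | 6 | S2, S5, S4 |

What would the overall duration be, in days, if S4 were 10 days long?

Baseline: S3→S4→S6 = 8+12+6 = 26 → 26 days.
Since S4 is critical, the -2 change carries straight to that chain (now 24 days).
The critical path is still S3→S4→S6; finish is now 24 days.

24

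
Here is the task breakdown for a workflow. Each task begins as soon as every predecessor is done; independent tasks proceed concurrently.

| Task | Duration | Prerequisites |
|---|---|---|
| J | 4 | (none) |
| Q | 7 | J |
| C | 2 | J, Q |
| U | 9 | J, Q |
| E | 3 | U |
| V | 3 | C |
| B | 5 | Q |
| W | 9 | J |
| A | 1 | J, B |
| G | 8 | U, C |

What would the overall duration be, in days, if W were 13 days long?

28

As given, the longest chain is J→Q→U→G = 4+7+9+8 = 28, so the finish is 28 days.
The longest path through W is only 13 days, so W has float 15.
That remains the longest chain; total 28 days.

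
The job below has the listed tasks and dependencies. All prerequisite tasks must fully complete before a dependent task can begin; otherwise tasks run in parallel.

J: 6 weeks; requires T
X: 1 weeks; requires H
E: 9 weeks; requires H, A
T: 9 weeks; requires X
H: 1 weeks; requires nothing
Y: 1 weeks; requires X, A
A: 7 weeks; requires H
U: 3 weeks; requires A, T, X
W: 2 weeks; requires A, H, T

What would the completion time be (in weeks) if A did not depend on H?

Before: longest chain H→X→T→J = 1+1+9+6 = 17, finish 17.
Without H→A, A's earliest start moves from 1 to 0.
New critical path: H→X→T→J = 1+1+9+6 = 17 ⇒ 17 weeks.

17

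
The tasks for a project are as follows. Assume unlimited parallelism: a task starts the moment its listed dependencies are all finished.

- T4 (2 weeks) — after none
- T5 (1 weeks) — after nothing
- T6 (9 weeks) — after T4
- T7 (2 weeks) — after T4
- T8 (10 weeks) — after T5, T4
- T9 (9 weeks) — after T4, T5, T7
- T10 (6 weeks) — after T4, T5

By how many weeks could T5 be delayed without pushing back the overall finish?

T4→T7→T9 = 2+2+9 = 13 sets the makespan at 13 weeks.
Longest path through T5: 11 weeks (earliest finish 1, latest finish 3).
Float = 13 − 11 = 2.

2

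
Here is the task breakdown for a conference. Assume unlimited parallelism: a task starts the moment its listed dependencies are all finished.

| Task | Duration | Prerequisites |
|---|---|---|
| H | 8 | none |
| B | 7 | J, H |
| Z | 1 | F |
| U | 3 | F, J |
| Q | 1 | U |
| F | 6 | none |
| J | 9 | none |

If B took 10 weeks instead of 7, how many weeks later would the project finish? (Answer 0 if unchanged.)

As given, the longest chain is J→B = 9+7 = 16, so the finish is 16 weeks.
B is on the critical path; changing it to 10 makes that path 19 weeks.
The critical path is still J→B; finish is now 19 weeks.
Change in finish: 19 − 16 = +3 weeks.

3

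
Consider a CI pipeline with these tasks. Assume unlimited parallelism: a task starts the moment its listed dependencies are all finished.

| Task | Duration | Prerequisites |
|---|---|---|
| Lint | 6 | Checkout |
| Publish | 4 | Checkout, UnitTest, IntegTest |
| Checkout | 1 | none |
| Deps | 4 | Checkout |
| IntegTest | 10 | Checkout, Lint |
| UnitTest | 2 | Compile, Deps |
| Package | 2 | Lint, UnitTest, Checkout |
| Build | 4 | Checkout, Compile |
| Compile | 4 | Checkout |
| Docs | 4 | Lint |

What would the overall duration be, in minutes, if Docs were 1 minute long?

Baseline: Checkout→Lint→IntegTest→Publish = 1+6+10+4 = 21 → 21 minutes.
Docs is off the critical path — its longest chain is 11 minutes, giving 10 of slack.
That remains the longest chain; total 21 minutes.

21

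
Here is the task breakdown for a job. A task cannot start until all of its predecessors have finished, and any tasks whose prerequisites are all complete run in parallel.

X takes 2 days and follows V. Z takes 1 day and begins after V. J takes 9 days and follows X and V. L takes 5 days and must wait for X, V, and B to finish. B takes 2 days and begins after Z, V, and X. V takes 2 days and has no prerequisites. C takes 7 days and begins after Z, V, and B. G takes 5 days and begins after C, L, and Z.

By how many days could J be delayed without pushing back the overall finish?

The longest chain is V→X→B→C→G = 2+2+2+7+5 = 18; overall finish 18 days.
Longest path through J: 13 days (earliest finish 13, latest finish 18).
Float = 18 − 13 = 5.

5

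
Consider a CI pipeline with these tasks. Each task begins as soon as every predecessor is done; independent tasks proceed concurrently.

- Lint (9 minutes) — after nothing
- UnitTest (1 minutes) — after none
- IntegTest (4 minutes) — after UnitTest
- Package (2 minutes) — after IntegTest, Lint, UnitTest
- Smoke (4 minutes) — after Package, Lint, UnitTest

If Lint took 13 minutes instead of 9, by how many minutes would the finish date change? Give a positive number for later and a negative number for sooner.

Baseline: Lint→Package→Smoke = 9+2+4 = 15 → 15 minutes.
Since Lint is critical, the +4 change carries straight to that chain (now 19 minutes).
That remains the longest chain; total 19 minutes.
Change in finish: 19 − 15 = +4 minutes.

4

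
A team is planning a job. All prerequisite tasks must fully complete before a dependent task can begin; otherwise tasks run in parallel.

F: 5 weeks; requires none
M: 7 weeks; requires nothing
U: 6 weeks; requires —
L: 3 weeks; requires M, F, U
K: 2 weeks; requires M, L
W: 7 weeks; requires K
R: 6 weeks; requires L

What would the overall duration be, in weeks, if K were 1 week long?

Actual critical path: M→L→K→W = 7+3+2+7 = 19 ⇒ 19 weeks.
Since K is critical, the -1 change carries straight to that chain (now 18 weeks).
That remains the longest chain; total 18 weeks.

18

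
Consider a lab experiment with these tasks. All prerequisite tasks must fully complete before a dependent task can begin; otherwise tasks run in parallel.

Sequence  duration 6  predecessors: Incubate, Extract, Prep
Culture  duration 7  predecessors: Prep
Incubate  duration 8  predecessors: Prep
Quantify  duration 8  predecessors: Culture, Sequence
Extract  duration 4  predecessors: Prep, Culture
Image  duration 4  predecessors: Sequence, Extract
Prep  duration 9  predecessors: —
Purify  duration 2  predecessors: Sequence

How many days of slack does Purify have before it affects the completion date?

The longest chain is Prep→Culture→Extract→Sequence→Quantify = 9+7+4+6+8 = 34; overall finish 34 days.
Longest path through Purify: 28 days (earliest finish 28, latest finish 34).
So Purify can slip 34 − 28 = 6 days.

6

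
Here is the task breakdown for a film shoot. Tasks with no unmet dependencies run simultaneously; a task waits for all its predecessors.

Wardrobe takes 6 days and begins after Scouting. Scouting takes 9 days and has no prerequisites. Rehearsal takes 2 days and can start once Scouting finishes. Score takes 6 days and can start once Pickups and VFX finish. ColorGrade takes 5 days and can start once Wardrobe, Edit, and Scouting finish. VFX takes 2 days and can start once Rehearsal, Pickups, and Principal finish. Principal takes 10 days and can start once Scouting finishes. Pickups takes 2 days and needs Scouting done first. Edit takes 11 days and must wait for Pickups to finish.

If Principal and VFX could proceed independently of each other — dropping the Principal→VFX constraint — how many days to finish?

Original critical path: Scouting→Principal→VFX→Score = 9+10+2+6 = 27 ⇒ 27 days.
Without Principal→VFX, VFX's earliest start moves from 19 to 11.
After: Scouting→Pickups→Edit→ColorGrade = 9+2+11+5 = 27 → 27 days.

27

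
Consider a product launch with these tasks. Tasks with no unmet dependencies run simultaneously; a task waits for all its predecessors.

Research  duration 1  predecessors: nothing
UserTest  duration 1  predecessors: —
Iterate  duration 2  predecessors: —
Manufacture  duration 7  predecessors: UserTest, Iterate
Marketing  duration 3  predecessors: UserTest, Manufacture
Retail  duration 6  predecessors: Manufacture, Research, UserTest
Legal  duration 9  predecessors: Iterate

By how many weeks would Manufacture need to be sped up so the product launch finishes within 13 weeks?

Current finish: 15 weeks; target: 13.
Manufacture is on every critical path, so each week cut from Manufacture cuts the finish by one (this holds down to a finish of 11).
Need 15 − 13 = 2 weeks off Manufacture → Manufacture becomes 5 weeks, finish becomes 13.

2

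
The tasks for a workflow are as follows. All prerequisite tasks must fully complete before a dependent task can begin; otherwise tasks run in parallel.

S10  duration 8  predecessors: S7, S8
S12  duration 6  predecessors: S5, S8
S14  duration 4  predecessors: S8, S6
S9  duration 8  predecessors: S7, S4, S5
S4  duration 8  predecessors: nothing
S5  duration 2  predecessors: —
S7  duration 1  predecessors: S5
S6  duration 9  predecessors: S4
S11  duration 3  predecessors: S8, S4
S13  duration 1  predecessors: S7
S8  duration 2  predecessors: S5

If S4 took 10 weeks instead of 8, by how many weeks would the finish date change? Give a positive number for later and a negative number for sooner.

2

Actual critical path: S4→S6→S14 = 8+9+4 = 21 ⇒ 21 weeks.
S4 is on the critical path; changing it to 10 makes that path 23 weeks.
The critical path is still S4→S6→S14; finish is now 23 weeks.
Change in finish: 23 − 21 = +2 weeks.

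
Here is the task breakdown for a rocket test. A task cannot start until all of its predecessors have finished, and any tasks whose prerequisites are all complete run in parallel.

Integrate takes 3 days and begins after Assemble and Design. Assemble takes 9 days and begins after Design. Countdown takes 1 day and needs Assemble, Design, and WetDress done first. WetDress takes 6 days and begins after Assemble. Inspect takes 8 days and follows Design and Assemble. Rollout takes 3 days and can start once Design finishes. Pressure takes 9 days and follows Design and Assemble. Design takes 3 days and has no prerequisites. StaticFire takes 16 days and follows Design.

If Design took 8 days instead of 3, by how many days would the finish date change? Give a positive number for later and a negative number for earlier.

5

Baseline: Design→Assemble→Pressure = 3+9+9 = 21 → 21 days.
Design lies on that path, so at 8 days the path becomes 26 days.
The critical path is still Design→Assemble→Pressure; finish is now 26 days.
Change in finish: 26 − 21 = +5 days.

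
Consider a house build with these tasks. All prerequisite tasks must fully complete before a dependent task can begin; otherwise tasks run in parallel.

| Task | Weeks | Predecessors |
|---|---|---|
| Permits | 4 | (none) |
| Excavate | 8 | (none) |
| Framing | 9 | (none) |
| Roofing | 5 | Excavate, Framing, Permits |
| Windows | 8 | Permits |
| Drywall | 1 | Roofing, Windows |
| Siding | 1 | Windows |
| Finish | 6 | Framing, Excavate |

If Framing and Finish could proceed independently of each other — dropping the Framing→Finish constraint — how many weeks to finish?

15

With the dependency in place, Framing→Roofing→Drywall = 9+5+1 = 15 sets the finish at 15 weeks.
Without Framing→Finish, Finish's earliest start moves from 9 to 8.
New critical path: Framing→Roofing→Drywall = 9+5+1 = 15 ⇒ 15 weeks.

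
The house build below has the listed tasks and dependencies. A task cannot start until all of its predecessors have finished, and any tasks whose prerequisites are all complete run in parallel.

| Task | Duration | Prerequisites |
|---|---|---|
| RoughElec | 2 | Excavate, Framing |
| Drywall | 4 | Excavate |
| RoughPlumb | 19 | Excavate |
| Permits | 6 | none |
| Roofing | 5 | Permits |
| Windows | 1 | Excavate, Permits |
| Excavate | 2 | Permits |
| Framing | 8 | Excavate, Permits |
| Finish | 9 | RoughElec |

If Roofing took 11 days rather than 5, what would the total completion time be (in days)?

27

Actual critical path: Permits→Excavate→Framing→RoughElec→Finish = 6+2+8+2+9 = 27 ⇒ 27 days.
Roofing is off the critical path — its longest chain is 11 days, giving 16 of slack.
The critical path is still Permits→Excavate→Framing→RoughElec→Finish; finish is now 27 days.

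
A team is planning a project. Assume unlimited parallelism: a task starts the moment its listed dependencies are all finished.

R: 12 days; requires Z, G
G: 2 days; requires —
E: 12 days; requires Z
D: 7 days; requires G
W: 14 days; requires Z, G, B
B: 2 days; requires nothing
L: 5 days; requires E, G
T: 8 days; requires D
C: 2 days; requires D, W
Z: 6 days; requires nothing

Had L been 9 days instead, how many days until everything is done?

The binding path is Z→E→L = 6+12+5 = 23; finish at 23 days.
L lies on that path, so at 9 days the path becomes 27 days.
That remains the longest chain; total 27 days.

27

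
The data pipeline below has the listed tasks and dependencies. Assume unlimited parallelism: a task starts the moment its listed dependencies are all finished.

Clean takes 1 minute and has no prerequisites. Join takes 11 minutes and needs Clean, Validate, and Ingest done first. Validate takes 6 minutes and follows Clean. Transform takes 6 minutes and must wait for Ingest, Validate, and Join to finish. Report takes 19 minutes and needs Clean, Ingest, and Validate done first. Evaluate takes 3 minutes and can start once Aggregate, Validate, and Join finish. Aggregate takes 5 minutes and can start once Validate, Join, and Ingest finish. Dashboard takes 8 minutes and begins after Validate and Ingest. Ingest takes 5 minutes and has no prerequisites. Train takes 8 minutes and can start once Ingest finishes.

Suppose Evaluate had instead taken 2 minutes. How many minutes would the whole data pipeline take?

Baseline: Clean→Validate→Join→Aggregate→Evaluate = 1+6+11+5+3 = 26 → 26 minutes.
Since Evaluate is critical, the -1 change carries straight to that chain (now 25 minutes).
Now Clean→Validate→Report = 1+6+19 = 26 is longest, so the finish becomes 26 minutes.

26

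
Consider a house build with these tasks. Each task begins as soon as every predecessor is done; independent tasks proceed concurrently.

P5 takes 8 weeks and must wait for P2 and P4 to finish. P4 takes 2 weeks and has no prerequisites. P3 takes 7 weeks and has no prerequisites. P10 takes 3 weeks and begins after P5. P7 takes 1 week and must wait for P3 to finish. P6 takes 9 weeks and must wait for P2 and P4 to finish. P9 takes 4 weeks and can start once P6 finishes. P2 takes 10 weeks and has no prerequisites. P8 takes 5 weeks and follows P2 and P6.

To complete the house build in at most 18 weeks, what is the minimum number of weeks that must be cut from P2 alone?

Current finish: 24 weeks; target: 18.
P2 is on every critical path, so each week cut from P2 cuts the finish by one (this holds down to a finish of 16).
Need 24 − 18 = 6 weeks off P2 → P2 becomes 4 weeks, finish becomes 18.

6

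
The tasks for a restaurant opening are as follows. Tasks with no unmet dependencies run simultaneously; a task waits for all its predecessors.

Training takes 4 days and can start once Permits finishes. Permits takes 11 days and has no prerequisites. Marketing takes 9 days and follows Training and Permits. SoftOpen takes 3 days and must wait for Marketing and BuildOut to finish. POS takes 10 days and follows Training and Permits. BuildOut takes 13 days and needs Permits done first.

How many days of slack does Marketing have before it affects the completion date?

The longest chain is Permits→BuildOut→SoftOpen = 11+13+3 = 27; overall finish 27 days.
Longest path through Marketing: 27 days (earliest finish 24, latest finish 24).
So Marketing can slip 24 − 24 = 0 days.

0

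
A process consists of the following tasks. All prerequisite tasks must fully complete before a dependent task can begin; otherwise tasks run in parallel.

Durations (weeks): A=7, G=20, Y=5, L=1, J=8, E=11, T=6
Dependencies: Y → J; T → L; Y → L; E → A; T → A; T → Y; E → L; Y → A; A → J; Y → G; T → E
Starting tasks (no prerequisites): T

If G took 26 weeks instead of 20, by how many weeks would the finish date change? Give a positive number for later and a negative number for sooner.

Baseline: T→E→A→J = 6+11+7+8 = 32 → 32 weeks.
G has 1 week of float (longest path through it is 31).
New critical path: T→Y→G = 6+5+26 = 37 ⇒ 37 weeks.
Change in finish: 37 − 32 = +5 weeks.

5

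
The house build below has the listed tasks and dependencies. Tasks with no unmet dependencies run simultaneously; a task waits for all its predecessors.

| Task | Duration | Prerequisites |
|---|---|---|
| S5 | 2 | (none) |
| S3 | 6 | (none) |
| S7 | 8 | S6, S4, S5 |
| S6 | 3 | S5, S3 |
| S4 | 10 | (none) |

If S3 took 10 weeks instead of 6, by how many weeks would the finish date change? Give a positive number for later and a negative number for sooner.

3

Actual critical path: S4→S7 = 10+8 = 18 ⇒ 18 weeks.
The longest path through S3 is only 17 weeks, so S3 has float 1.
Now S3→S6→S7 = 10+3+8 = 21 is longest, so the finish becomes 21 weeks.
Change in finish: 21 − 18 = +3 weeks.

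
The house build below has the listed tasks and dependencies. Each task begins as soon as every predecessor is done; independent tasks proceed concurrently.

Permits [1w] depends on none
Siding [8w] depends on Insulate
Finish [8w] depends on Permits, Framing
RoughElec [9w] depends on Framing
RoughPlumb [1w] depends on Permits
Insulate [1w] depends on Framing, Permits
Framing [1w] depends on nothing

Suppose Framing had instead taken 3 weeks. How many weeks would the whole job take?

12

The binding path is Framing→RoughElec = 1+9 = 10; finish at 10 weeks.
Framing lies on that path, so at 3 weeks the path becomes 12 weeks.
The critical path is still Framing→RoughElec; finish is now 12 weeks.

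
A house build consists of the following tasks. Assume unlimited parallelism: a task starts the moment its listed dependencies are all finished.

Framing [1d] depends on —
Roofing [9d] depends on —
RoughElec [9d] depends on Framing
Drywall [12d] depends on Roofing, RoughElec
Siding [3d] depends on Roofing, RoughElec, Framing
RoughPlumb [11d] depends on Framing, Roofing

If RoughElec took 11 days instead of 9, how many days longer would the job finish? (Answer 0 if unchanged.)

2

As given, the longest chain is Framing→RoughElec→Drywall = 1+9+12 = 22, so the finish is 22 days.
RoughElec is on the critical path; changing it to 11 makes that path 24 days.
That remains the longest chain; total 24 days.
Change in finish: 24 − 22 = +2 days.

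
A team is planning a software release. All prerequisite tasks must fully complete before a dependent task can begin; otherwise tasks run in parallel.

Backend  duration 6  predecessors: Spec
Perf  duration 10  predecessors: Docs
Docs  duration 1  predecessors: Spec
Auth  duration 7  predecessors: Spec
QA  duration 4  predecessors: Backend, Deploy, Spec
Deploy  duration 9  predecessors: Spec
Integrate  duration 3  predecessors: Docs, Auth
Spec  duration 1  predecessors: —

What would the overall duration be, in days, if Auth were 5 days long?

Actual critical path: Spec→Deploy→QA = 1+9+4 = 14 ⇒ 14 days.
Auth is off the critical path — its longest chain is 11 days, giving 3 of slack.
The critical path is still Spec→Deploy→QA; finish is now 14 days.

14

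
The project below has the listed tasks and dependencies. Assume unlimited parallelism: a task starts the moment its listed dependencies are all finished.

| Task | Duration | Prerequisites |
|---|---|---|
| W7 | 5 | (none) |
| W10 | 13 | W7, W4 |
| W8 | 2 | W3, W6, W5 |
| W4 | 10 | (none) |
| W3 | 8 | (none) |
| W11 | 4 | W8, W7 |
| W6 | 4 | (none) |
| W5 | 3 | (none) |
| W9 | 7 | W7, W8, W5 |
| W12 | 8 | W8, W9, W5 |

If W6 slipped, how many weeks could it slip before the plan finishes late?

Critical path: W3→W8→W9→W12 = 8+2+7+8 = 25, so the finish is 25 weeks.
Longest path through W6: 21 weeks (earliest finish 4, latest finish 8).
Float = 25 − 21 = 4.

4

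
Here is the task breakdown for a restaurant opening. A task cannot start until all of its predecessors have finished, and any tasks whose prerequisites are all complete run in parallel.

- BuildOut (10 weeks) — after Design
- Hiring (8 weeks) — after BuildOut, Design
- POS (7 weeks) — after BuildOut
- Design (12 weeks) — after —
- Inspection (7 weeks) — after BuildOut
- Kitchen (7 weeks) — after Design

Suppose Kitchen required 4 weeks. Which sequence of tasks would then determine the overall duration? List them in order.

Design, BuildOut, Hiring

Critical path before the change: Design→BuildOut→Hiring = 12+10+8 = 30 giving 30 weeks.
Kitchen is off the critical path — its longest chain is 19 weeks, giving 11 of slack.
That remains the longest chain; total 30 weeks.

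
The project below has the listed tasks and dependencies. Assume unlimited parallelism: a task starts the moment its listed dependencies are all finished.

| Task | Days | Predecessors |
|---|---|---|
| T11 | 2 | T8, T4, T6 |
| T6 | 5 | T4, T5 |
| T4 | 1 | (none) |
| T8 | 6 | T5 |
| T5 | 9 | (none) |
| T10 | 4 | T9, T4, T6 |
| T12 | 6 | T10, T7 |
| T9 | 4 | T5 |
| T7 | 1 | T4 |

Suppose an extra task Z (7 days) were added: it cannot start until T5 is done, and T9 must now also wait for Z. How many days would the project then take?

30

Originally the project takes 24 days.
With Z inserted, T9 now waits for max(T5, Z).
New critical path: T5→Z→T9→T10→T12 = 9+7+4+4+6 = 30 ⇒ 30 days.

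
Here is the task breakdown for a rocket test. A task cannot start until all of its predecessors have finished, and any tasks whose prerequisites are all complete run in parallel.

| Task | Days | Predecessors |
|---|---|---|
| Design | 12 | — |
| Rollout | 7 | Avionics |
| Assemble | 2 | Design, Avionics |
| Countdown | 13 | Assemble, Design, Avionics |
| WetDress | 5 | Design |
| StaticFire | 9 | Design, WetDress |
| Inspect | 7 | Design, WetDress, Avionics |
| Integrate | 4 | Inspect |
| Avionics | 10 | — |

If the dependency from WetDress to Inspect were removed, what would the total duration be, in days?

27

Before: longest chain Design→WetDress→Inspect→Integrate = 12+5+7+4 = 28, finish 28.
Without WetDress→Inspect, Inspect's earliest start moves from 17 to 12.
New critical path: Design→Assemble→Countdown = 12+2+13 = 27 ⇒ 27 days.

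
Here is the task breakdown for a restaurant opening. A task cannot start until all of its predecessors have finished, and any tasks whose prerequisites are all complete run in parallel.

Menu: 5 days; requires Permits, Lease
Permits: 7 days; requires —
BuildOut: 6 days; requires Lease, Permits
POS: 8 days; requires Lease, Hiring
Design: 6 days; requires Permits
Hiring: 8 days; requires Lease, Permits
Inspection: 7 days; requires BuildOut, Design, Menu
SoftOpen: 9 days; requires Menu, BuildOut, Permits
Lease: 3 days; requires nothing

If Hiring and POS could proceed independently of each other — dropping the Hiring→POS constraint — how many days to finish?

22

Original critical path: Permits→Hiring→POS = 7+8+8 = 23 ⇒ 23 days.
Without Hiring→POS, POS's earliest start moves from 15 to 3.
The longest chain is now Permits→BuildOut→SoftOpen = 7+6+9 = 22, so the job takes 22 days.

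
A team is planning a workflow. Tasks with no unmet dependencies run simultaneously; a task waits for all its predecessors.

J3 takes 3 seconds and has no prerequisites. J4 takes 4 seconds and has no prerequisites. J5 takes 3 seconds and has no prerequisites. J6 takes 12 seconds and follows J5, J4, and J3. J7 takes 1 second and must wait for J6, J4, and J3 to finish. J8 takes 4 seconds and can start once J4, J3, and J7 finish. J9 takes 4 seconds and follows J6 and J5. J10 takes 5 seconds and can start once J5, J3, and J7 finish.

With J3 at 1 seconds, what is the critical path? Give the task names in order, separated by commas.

As given, the longest chain is J4→J6→J7→J10 = 4+12+1+5 = 22, so the finish is 22 seconds.
J3 is off the critical path — its longest chain is 21 seconds, giving 1 of slack.
The critical path is still J4→J6→J7→J10; finish is now 22 seconds.

J4, J6, J7, J10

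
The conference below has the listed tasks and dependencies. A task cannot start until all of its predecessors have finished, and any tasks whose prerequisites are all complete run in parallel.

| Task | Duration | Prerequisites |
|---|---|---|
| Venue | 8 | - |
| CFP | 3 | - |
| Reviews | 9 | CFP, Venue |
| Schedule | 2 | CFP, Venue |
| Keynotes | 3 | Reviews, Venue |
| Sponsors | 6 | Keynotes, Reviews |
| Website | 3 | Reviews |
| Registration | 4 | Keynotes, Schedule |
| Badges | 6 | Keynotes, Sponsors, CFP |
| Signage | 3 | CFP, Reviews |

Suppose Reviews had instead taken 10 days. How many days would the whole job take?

The binding path is Venue→Reviews→Keynotes→Sponsors→Badges = 8+9+3+6+6 = 32; finish at 32 days.
Reviews lies on that path, so at 10 days the path becomes 33 days.
No other chain overtakes it, so the finish is 33 days.

33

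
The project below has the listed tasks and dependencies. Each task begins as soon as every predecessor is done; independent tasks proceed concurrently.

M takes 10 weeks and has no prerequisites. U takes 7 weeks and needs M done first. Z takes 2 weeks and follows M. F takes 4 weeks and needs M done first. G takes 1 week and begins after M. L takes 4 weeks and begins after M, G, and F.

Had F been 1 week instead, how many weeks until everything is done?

Baseline: M→F→L = 10+4+4 = 18 → 18 weeks.
F is on the critical path; changing it to 1 makes that path 15 weeks.
Now M→U = 10+7 = 17 is longest, so the finish becomes 17 weeks.

17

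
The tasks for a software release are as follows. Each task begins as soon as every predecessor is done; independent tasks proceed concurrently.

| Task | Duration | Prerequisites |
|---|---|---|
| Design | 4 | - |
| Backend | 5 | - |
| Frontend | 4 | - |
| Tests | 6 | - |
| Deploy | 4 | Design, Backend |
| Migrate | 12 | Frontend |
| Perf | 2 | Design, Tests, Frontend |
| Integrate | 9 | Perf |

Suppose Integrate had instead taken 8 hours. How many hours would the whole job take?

16

Critical path before the change: Tests→Perf→Integrate = 6+2+9 = 17 giving 17 hours.
Since Integrate is critical, the -1 change carries straight to that chain (now 16 hours).
New critical path: Frontend→Migrate = 4+12 = 16 ⇒ 16 hours.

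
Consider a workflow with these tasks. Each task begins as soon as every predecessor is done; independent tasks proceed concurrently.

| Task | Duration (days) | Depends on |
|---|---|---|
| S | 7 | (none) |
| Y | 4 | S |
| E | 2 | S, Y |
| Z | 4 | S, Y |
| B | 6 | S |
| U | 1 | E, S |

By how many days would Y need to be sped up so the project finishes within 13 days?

2

Current finish: 15 days; target: 13.
Y is on every critical path, so each day cut from Y cuts the finish by one (this holds down to a finish of 13).
Need 15 − 13 = 2 days off Y → Y becomes 2 days, finish becomes 13.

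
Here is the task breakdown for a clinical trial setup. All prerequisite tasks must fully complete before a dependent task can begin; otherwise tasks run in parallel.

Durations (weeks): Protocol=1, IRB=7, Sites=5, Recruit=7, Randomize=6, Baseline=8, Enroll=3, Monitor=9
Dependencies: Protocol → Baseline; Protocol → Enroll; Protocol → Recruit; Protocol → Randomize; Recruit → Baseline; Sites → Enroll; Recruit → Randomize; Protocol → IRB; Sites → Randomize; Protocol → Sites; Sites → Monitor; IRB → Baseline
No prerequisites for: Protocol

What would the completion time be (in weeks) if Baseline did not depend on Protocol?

16

Original critical path: Protocol→IRB→Baseline = 1+7+8 = 16 ⇒ 16 weeks.
Dropping Protocol→Baseline doesn't change Baseline's earliest start (8); another predecessor still binds.
New critical path: Protocol→IRB→Baseline = 1+7+8 = 16 ⇒ 16 weeks.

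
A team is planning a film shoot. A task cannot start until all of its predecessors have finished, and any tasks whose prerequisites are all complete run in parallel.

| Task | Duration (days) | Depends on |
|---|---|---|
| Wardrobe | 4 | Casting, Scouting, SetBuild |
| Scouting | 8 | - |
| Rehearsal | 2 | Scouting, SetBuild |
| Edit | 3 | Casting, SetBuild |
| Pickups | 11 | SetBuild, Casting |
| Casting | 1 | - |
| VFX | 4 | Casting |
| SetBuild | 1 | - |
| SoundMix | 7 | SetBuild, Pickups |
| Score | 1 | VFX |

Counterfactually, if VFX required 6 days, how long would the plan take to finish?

Critical path before the change: Casting→Pickups→SoundMix = 1+11+7 = 19 giving 19 days.
The longest path through VFX is only 6 days, so VFX has float 13.
That remains the longest chain; total 19 days.

19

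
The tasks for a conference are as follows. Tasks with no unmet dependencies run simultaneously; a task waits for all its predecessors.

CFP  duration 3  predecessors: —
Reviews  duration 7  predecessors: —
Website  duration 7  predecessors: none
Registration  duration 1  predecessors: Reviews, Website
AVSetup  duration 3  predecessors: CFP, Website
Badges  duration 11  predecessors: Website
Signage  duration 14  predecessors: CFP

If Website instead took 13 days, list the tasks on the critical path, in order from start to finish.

As given, the longest chain is Website→Badges = 7+11 = 18, so the finish is 18 days.
Since Website is critical, the +6 change carries straight to that chain (now 24 days).
No other chain overtakes it, so the finish is 24 days.

Website, Badges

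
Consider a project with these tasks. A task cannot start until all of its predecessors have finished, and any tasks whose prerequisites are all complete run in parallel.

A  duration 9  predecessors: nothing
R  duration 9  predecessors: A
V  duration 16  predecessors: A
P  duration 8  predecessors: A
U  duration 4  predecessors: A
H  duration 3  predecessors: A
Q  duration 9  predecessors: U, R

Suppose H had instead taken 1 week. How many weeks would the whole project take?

27

Baseline: A→R→Q = 9+9+9 = 27 → 27 weeks.
H has 15 weeks of float (longest path through it is 12).
The critical path is still A→R→Q; finish is now 27 weeks.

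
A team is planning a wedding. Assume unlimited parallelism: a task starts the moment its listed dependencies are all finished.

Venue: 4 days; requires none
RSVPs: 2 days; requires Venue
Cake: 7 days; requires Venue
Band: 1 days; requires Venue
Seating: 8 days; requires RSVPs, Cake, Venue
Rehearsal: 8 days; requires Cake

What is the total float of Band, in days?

14

The longest chain is Venue→Cake→Seating = 4+7+8 = 19; overall finish 19 days.
The longest chain containing Band totals 5 days.
So Band can slip 19 − 5 = 14 days.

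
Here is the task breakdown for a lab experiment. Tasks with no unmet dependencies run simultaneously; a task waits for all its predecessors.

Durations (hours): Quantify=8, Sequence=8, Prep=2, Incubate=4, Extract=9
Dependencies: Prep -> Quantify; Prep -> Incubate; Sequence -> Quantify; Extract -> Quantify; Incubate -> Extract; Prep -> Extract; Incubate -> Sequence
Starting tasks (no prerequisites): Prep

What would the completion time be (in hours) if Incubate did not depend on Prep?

Before: longest chain Prep→Incubate→Extract→Quantify = 2+4+9+8 = 23, finish 23.
Without Prep→Incubate, Incubate's earliest start moves from 2 to 0.
The longest chain is now Incubate→Extract→Quantify = 4+9+8 = 21, so the schedule takes 21 hours.

21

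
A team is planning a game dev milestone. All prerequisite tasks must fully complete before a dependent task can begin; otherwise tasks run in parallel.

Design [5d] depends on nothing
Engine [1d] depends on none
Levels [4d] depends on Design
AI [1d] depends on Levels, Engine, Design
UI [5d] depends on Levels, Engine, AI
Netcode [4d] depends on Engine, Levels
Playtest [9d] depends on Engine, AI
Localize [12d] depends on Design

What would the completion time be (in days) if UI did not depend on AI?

19

Before: longest chain Design→Levels→AI→Playtest = 5+4+1+9 = 19, finish 19.
Without AI→UI, UI's earliest start moves from 10 to 9.
The longest chain is now Design→Levels→AI→Playtest = 5+4+1+9 = 19, so the plan takes 19 days.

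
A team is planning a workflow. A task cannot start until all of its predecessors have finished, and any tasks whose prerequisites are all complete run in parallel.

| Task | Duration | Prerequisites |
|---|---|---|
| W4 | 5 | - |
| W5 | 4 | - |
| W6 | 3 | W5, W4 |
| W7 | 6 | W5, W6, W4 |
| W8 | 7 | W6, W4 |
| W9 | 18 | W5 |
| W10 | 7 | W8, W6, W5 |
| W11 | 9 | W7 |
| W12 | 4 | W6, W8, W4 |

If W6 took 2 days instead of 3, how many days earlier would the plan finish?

The binding path is W4→W6→W7→W11 = 5+3+6+9 = 23; finish at 23 days.
W6 is on the critical path; changing it to 2 makes that path 22 days.
That remains the longest chain; total 22 days.
Change in finish: 22 − 23 = -1 days.

1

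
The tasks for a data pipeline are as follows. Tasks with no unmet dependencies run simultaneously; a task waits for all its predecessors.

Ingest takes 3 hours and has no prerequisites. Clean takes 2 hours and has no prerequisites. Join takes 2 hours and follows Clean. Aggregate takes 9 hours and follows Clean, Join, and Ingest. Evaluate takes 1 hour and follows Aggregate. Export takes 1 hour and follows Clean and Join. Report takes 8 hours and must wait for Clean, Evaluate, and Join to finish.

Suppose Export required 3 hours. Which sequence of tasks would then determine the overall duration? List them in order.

Clean, Join, Aggregate, Evaluate, Report

The binding path is Clean→Join→Aggregate→Evaluate→Report = 2+2+9+1+8 = 22; finish at 22 hours.
The longest path through Export is only 5 hours, so Export has float 17.
That remains the longest chain; total 22 hours.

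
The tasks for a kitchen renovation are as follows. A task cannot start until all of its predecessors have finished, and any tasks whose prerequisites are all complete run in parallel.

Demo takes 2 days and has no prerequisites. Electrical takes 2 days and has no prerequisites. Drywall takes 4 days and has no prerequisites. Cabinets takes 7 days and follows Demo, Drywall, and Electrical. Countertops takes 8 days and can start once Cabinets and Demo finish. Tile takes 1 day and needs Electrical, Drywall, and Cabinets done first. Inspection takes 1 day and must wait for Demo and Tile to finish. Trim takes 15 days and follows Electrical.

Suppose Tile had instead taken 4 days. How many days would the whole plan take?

As given, the longest chain is Drywall→Cabinets→Countertops = 4+7+8 = 19, so the finish is 19 days.
Tile is off the critical path — its longest chain is 13 days, giving 6 of slack.
The critical path is still Drywall→Cabinets→Countertops; finish is now 19 days.

19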